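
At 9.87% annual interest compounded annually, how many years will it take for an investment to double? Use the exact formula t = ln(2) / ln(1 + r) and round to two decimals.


Doubling condition: (1 + r)^t = 2
Take ln of both sides: t × ln(1 + r) = ln(2)
t = ln(2) / ln(1 + r)
t = 0.693147 / 0.094128
t = 7.36

t = ln(2) / ln(1 + r) = 7.36 years


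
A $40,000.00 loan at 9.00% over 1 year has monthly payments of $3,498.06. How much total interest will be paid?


Total paid over the life of the loan = PMT × n.
Total paid = $3,498.06 × 12 = $41,976.72
Total interest = total paid − principal = $41,976.72 − $40,000.00 = $1,976.72

Total interest = (PMT × n) - PV = $1,976.72


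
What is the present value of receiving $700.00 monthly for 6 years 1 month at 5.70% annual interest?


Present value of an ordinary annuity: PV = PMT × (1 − (1 + r)^(−n)) / r
Monthly rate r = 0.057/12 = 0.00475, n = 73
PV = $700.00 × (1 − (1 + 0.057/12)^(−73)) / (0.057/12)
PV = $700.00 × 61.565753
PV = $43,096.03

PV = PMT × (1-(1+r)^(-n))/r = $43,096.03


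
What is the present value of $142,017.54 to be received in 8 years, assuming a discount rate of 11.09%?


Present value formula: PV = FV / (1 + r)^t
PV = $142,017.54 / (1 + 0.1109)^8
PV = $142,017.54 / 2.3195286
PV = $61,226.90

PV = FV / (1 + r)^t = $61,226.90


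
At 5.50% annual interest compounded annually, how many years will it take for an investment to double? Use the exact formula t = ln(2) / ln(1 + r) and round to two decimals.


Doubling condition: (1 + r)^t = 2
Take ln of both sides: t × ln(1 + r) = ln(2)
t = ln(2) / ln(1 + r)
t = 0.693147 / 0.053541
t = 12.95

t = ln(2) / ln(1 + r) = 12.95 years


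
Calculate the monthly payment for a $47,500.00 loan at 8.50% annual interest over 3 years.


Loan payment formula: PMT = PV × r / (1 − (1 + r)^(−n))
Monthly rate r = 0.085/12 ≈ 0.00708333, n = 36 months
Denominator: 1 − (1 + 0.085/12)^(−36) = 0.224387
PMT = $47,500.00 × (0.085/12) / 0.224387
PMT = $1,499.46 per month

PMT = PV × r / (1-(1+r)^(-n)) = $1,499.46/month


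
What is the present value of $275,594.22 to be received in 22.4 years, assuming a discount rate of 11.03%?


Present value formula: PV = FV / (1 + r)^t
PV = $275,594.22 / (1 + 0.1103)^22.4
PV = $275,594.22 / 10.419901
PV = $26,448.83

PV = FV / (1 + r)^t = $26,448.83


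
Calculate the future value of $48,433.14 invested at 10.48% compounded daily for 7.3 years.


Compound interest formula: A = P(1 + r/n)^(nt)
A = $48,433.14 × (1 + 0.1048/365)^(365 × 7.3)
Growth factor: (1 + 0.1048/365)^2664.5 = 2.1488444
A = $48,433.14 × 2.1488444
A = $104,075.28

A = P(1 + r/n)^(nt) = $104,075.28


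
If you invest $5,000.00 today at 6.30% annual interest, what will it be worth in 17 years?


Future value formula: FV = PV × (1 + r)^t
FV = $5,000.00 × (1 + 0.063)^17
FV = $5,000.00 × 2.825306
FV = $14,126.53

FV = PV × (1 + r)^t = $14,126.53


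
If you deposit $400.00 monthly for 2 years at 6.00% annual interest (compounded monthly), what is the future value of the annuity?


Future value of an ordinary annuity: FV = PMT × ((1 + r)^n − 1) / r
Monthly rate r = 0.06/12 = 0.005, n = 24
FV = $400.00 × ((1 + 0.06/12)^24 − 1) / (0.06/12)
FV = $400.00 × 25.431955
FV = $10,172.78

FV = PMT × ((1+r)^n - 1)/r = $10,172.78


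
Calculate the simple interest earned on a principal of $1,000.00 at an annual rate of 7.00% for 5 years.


Simple interest formula: I = P × r × t
I = $1,000.00 × 0.07 × 5
I = $350.00

I = P × r × t = $350.00


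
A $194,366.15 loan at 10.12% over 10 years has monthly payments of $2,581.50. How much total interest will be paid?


Total paid over the life of the loan = PMT × n.
Total paid = $2,581.50 × 120 = $309,780.00
Total interest = total paid − principal = $309,780.00 − $194,366.15 = $115,413.85

Total interest = (PMT × n) - PV = $115,413.85


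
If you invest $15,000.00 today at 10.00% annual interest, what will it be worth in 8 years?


Future value formula: FV = PV × (1 + r)^t
FV = $15,000.00 × (1 + 0.1)^8
FV = $15,000.00 × 2.1435888
FV = $32,153.83

FV = PV × (1 + r)^t = $32,153.83


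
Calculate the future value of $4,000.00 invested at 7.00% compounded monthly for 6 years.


Compound interest formula: A = P(1 + r/n)^(nt)
A = $4,000.00 × (1 + 0.07/12)^(12 × 6)
Growth factor: (1 + 0.07/12)^72 = 1.520106
A = $4,000.00 × 1.520106
A = $6,080.42

A = P(1 + r/n)^(nt) = $6,080.42


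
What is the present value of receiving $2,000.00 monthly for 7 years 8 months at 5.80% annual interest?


Present value of an ordinary annuity: PV = PMT × (1 − (1 + r)^(−n)) / r
Monthly rate r = 0.058/12 ≈ 0.00483333, n = 92
PV = $2,000.00 × (1 − (1 + 0.058/12)^(−92)) / (0.058/12)
PV = $2,000.00 × 74.125874
PV = $148,251.75

PV = PMT × (1-(1+r)^(-n))/r = $148,251.75


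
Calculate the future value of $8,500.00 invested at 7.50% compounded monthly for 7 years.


Compound interest formula: A = P(1 + r/n)^(nt)
A = $8,500.00 × (1 + 0.075/12)^(12 × 7)
Growth factor: (1 + 0.075/12)^84 = 1.687699
A = $8,500.00 × 1.687699
A = $14,345.44

A = P(1 + r/n)^(nt) = $14,345.44


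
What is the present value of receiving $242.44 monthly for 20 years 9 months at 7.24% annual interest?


Present value of an ordinary annuity: PV = PMT × (1 − (1 + r)^(−n)) / r
Monthly rate r = 0.0724/12 ≈ 0.00603333, n = 249
PV = $242.44 × (1 − (1 + 0.0724/12)^(−249)) / (0.0724/12)
PV = $242.44 × 128.680994
PV = $31,197.42

PV = PMT × (1-(1+r)^(-n))/r = $31,197.42


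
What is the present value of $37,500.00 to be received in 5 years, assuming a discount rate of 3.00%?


Present value formula: PV = FV / (1 + r)^t
PV = $37,500.00 / (1 + 0.03)^5
PV = $37,500.00 / 1.159274
PV = $32,347.83

PV = FV / (1 + r)^t = $32,347.83


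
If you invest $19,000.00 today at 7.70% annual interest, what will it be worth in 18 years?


Future value formula: FV = PV × (1 + r)^t
FV = $19,000.00 × (1 + 0.077)^18
FV = $19,000.00 × 3.800867
FV = $72,216.47

FV = PV × (1 + r)^t = $72,216.47


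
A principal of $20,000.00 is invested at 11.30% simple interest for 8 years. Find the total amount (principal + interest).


Total amount formula: A = P(1 + rt) = P + P·r·t
Interest: I = P × r × t = $20,000.00 × 0.113 × 8 = $18,080.00
A = P + I = $20,000.00 + $18,080.00 = $38,080.00

A = P + I = P(1 + rt) = $38,080.00


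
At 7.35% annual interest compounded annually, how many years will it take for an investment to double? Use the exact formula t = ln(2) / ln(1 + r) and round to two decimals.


Doubling condition: (1 + r)^t = 2
Take ln of both sides: t × ln(1 + r) = ln(2)
t = ln(2) / ln(1 + r)
t = 0.693147 / 0.070924
t = 9.77

t = ln(2) / ln(1 + r) = 9.77 years


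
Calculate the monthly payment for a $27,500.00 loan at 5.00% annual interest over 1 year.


Loan payment formula: PMT = PV × r / (1 − (1 + r)^(−n))
Monthly rate r = 0.05/12 ≈ 0.00416667, n = 12 months
Denominator: 1 − (1 + 0.05/12)^(−12) = 0.04867176
PMT = $27,500.00 × (0.05/12) / 0.04867176
PMT = $2,354.21 per month

PMT = PV × r / (1-(1+r)^(-n)) = $2,354.21/month


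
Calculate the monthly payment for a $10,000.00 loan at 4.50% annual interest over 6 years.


Loan payment formula: PMT = PV × r / (1 − (1 + r)^(−n))
Monthly rate r = 0.045/12 = 0.00375, n = 72 months
Denominator: 1 − (1 + 0.045/12)^(−72) = 0.236235
PMT = $10,000.00 × (0.045/12) / 0.236235
PMT = $158.74 per month

PMT = PV × r / (1-(1+r)^(-n)) = $158.74/month


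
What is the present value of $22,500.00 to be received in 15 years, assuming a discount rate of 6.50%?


Present value formula: PV = FV / (1 + r)^t
PV = $22,500.00 / (1 + 0.065)^15
PV = $22,500.00 / 2.571841
PV = $8,748.60

PV = FV / (1 + r)^t = $8,748.60


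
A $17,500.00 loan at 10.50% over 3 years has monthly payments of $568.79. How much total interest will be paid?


Total paid over the life of the loan = PMT × n.
Total paid = $568.79 × 36 = $20,476.44
Total interest = total paid − principal = $20,476.44 − $17,500.00 = $2,976.44

Total interest = (PMT × n) - PV = $2,976.44


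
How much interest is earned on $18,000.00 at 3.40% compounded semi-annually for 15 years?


Compound interest earned = final amount − principal.
A = P(1 + r/n)^(nt) = $18,000.00 × (1 + 0.034/2)^(2 × 15) = $29,847.03
Interest = A − P = $29,847.03 − $18,000.00 = $11,847.03

Interest = A - P = $11,847.03


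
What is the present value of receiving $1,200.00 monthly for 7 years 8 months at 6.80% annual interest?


Present value of an ordinary annuity: PV = PMT × (1 − (1 + r)^(−n)) / r
Monthly rate r = 0.068/12 ≈ 0.00566667, n = 92
PV = $1,200.00 × (1 − (1 + 0.068/12)^(−92)) / (0.068/12)
PV = $1,200.00 × 71.540695
PV = $85,848.83

PV = PMT × (1-(1+r)^(-n))/r = $85,848.83


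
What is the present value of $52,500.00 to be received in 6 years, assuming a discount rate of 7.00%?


Present value formula: PV = FV / (1 + r)^t
PV = $52,500.00 / (1 + 0.07)^6
PV = $52,500.00 / 1.500730
PV = $34,982.97

PV = FV / (1 + r)^t = $34,982.97


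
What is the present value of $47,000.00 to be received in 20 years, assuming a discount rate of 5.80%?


Present value formula: PV = FV / (1 + r)^t
PV = $47,000.00 / (1 + 0.058)^20
PV = $47,000.00 / 3.0882564
PV = $15,218.94

PV = FV / (1 + r)^t = $15,218.94


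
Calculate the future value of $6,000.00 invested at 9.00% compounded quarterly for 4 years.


Compound interest formula: A = P(1 + r/n)^(nt)
A = $6,000.00 × (1 + 0.09/4)^(4 × 4)
Growth factor: (1 + 0.09/4)^16 = 1.427621
A = $6,000.00 × 1.427621
A = $8,565.73

A = P(1 + r/n)^(nt) = $8,565.73


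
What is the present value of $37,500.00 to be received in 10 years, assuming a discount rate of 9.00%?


Present value formula: PV = FV / (1 + r)^t
PV = $37,500.00 / (1 + 0.09)^10
PV = $37,500.00 / 2.3673637
PV = $15,840.41

PV = FV / (1 + r)^t = $15,840.41


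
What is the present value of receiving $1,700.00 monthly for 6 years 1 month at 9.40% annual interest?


Present value of an ordinary annuity: PV = PMT × (1 − (1 + r)^(−n)) / r
Monthly rate r = 0.094/12 ≈ 0.00783333, n = 73
PV = $1,700.00 × (1 − (1 + 0.094/12)^(−73)) / (0.094/12)
PV = $1,700.00 × 55.436335
PV = $94,241.77

PV = PMT × (1-(1+r)^(-n))/r = $94,241.77


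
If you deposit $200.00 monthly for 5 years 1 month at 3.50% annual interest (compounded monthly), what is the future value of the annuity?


Future value of an ordinary annuity: FV = PMT × ((1 + r)^n − 1) / r
Monthly rate r = 0.035/12 ≈ 0.00291667, n = 61
FV = $200.00 × ((1 + 0.035/12)^61 − 1) / (0.035/12)
FV = $200.00 × 66.657056
FV = $13,331.41

FV = PMT × ((1+r)^n - 1)/r = $13,331.41


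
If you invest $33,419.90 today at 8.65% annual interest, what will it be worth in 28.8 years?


Future value formula: FV = PV × (1 + r)^t
FV = $33,419.90 × (1 + 0.0865)^28.8
FV = $33,419.90 × 10.9057677
FV = $364,469.67

FV = PV × (1 + r)^t = $364,469.67


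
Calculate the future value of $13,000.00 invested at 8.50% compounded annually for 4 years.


Compound interest formula: A = P(1 + r/n)^(nt)
A = $13,000.00 × (1 + 0.085/1)^(1 × 4)
Growth factor: (1 + 0.085/1)^4 = 1.3858587
A = $13,000.00 × 1.3858587
A = $18,016.16

A = P(1 + r/n)^(nt) = $18,016.16


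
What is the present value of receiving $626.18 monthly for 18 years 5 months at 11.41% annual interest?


Present value of an ordinary annuity: PV = PMT × (1 − (1 + r)^(−n)) / r
Monthly rate r = 0.1141/12 ≈ 0.00950833, n = 221
PV = $626.18 × (1 − (1 + 0.1141/12)^(−221)) / (0.1141/12)
PV = $626.18 × 92.181001
PV = $57,721.90

PV = PMT × (1-(1+r)^(-n))/r = $57,721.90


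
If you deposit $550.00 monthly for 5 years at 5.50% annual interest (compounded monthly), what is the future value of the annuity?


Future value of an ordinary annuity: FV = PMT × ((1 + r)^n − 1) / r
Monthly rate r = 0.055/12 ≈ 0.00458333, n = 60
FV = $550.00 × ((1 + 0.055/12)^60 − 1) / (0.055/12)
FV = $550.00 × 68.880823
FV = $37,884.45

FV = PMT × ((1+r)^n - 1)/r = $37,884.45


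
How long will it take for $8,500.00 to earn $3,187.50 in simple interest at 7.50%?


Rearrange the simple interest formula for t:
I = P × r × t  ⇒  t = I / (P × r)
t = $3,187.50 / ($8,500.00 × 0.075)
t = 5

t = I/(P×r) = 5 years


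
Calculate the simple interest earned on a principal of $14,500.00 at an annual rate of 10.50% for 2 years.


Simple interest formula: I = P × r × t
I = $14,500.00 × 0.105 × 2
I = $3,045.00

I = P × r × t = $3,045.00


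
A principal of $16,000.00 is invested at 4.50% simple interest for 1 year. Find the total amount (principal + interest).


Total amount formula: A = P(1 + rt) = P + P·r·t
Interest: I = P × r × t = $16,000.00 × 0.045 × 1 = $720.00
A = P + I = $16,000.00 + $720.00 = $16,720.00

A = P + I = P(1 + rt) = $16,720.00


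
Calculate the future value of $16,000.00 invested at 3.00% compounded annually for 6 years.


Compound interest formula: A = P(1 + r/n)^(nt)
A = $16,000.00 × (1 + 0.03/1)^(1 × 6)
Growth factor: (1 + 0.03/1)^6 = 1.1940523
A = $16,000.00 × 1.1940523
A = $19,104.84

A = P(1 + r/n)^(nt) = $19,104.84


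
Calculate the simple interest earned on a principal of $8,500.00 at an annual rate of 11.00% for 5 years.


Simple interest formula: I = P × r × t
I = $8,500.00 × 0.11 × 5
I = $4,675.00

I = P × r × t = $4,675.00


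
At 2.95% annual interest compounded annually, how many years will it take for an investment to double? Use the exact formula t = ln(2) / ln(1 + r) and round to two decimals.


Doubling condition: (1 + r)^t = 2
Take ln of both sides: t × ln(1 + r) = ln(2)
t = ln(2) / ln(1 + r)
t = 0.693147 / 0.029073
t = 23.84

t = ln(2) / ln(1 + r) = 23.84 years


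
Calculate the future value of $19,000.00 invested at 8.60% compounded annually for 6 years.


Compound interest formula: A = P(1 + r/n)^(nt)
A = $19,000.00 × (1 + 0.086/1)^(1 × 6)
Growth factor: (1 + 0.086/1)^6 = 1.640510
A = $19,000.00 × 1.640510
A = $31,169.69

A = P(1 + r/n)^(nt) = $31,169.69


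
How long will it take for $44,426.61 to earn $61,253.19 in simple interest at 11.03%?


Rearrange the simple interest formula for t:
I = P × r × t  ⇒  t = I / (P × r)
t = $61,253.19 / ($44,426.61 × 0.1103)
t = 12.5

t = I/(P×r) = 12.5 years


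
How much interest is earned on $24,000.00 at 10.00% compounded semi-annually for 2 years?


Compound interest earned = final amount − principal.
A = P(1 + r/n)^(nt) = $24,000.00 × (1 + 0.1/2)^(2 × 2) = $29,172.15
Interest = A − P = $29,172.15 − $24,000.00 = $5,172.15

Interest = A - P = $5,172.15


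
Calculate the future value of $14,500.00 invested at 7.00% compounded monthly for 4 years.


Compound interest formula: A = P(1 + r/n)^(nt)
A = $14,500.00 × (1 + 0.07/12)^(12 × 4)
Growth factor: (1 + 0.07/12)^48 = 1.322054
A = $14,500.00 × 1.322054
A = $19,169.78

A = P(1 + r/n)^(nt) = $19,169.78


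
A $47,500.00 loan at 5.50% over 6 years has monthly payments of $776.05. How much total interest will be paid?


Total paid over the life of the loan = PMT × n.
Total paid = $776.05 × 72 = $55,875.60
Total interest = total paid − principal = $55,875.60 − $47,500.00 = $8,375.60

Total interest = (PMT × n) - PV = $8,375.60


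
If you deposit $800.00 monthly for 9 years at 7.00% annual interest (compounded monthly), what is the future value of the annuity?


Future value of an ordinary annuity: FV = PMT × ((1 + r)^n − 1) / r
Monthly rate r = 0.07/12 ≈ 0.00583333, n = 108
FV = $800.00 × ((1 + 0.07/12)^108 − 1) / (0.07/12)
FV = $800.00 × 149.858909
FV = $119,887.13

FV = PMT × ((1+r)^n - 1)/r = $119,887.13


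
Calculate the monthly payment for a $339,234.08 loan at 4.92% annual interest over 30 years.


Loan payment formula: PMT = PV × r / (1 − (1 + r)^(−n))
Monthly rate r = 0.0492/12 = 0.0041, n = 360 months
Denominator: 1 − (1 + 0.0492/12)^(−360) = 0.770759
PMT = $339,234.08 × (0.0492/12) / 0.770759
PMT = $1,804.53 per month

PMT = PV × r / (1-(1+r)^(-n)) = $1,804.53/month


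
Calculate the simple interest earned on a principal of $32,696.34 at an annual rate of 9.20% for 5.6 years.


Simple interest formula: I = P × r × t
I = $32,696.34 × 0.092 × 5.6
I = $16,845.15

I = P × r × t = $16,845.15


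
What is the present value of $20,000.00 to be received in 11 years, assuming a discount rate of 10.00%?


Present value formula: PV = FV / (1 + r)^t
PV = $20,000.00 / (1 + 0.1)^11
PV = $20,000.00 / 2.853117
PV = $7,009.88

PV = FV / (1 + r)^t = $7,009.88


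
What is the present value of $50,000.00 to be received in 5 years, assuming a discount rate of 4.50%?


Present value formula: PV = FV / (1 + r)^t
PV = $50,000.00 / (1 + 0.045)^5
PV = $50,000.00 / 1.246182
PV = $40,122.55

PV = FV / (1 + r)^t = $40,122.55


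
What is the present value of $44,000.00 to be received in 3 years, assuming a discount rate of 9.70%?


Present value formula: PV = FV / (1 + r)^t
PV = $44,000.00 / (1 + 0.097)^3
PV = $44,000.00 / 1.3201397
PV = $33,329.81

PV = FV / (1 + r)^t = $33,329.81


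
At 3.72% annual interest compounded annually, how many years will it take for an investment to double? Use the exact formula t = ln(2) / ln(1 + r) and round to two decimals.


Doubling condition: (1 + r)^t = 2
Take ln of both sides: t × ln(1 + r) = ln(2)
t = ln(2) / ln(1 + r)
t = 0.693147 / 0.036525
t = 18.98

t = ln(2) / ln(1 + r) = 18.98 years


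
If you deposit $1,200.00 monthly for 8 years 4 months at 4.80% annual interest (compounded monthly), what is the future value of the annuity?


Future value of an ordinary annuity: FV = PMT × ((1 + r)^n − 1) / r
Monthly rate r = 0.048/12 = 0.004, n = 100
FV = $1,200.00 × ((1 + 0.048/12)^100 − 1) / (0.048/12)
FV = $1,200.00 × 122.658721
FV = $147,190.47

FV = PMT × ((1+r)^n - 1)/r = $147,190.47


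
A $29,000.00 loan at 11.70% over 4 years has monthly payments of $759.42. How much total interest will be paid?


Total paid over the life of the loan = PMT × n.
Total paid = $759.42 × 48 = $36,452.16
Total interest = total paid − principal = $36,452.16 − $29,000.00 = $7,452.16

Total interest = (PMT × n) - PV = $7,452.16


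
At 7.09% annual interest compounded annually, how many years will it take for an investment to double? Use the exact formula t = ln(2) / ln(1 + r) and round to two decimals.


Doubling condition: (1 + r)^t = 2
Take ln of both sides: t × ln(1 + r) = ln(2)
t = ln(2) / ln(1 + r)
t = 0.693147 / 0.068499
t = 10.12

t = ln(2) / ln(1 + r) = 10.12 years


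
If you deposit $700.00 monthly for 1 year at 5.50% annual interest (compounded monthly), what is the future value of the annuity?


Future value of an ordinary annuity: FV = PMT × ((1 + r)^n − 1) / r
Monthly rate r = 0.055/12 ≈ 0.00458333, n = 12
FV = $700.00 × ((1 + 0.055/12)^12 − 1) / (0.055/12)
FV = $700.00 × 12.307170
FV = $8,615.02

FV = PMT × ((1+r)^n - 1)/r = $8,615.02


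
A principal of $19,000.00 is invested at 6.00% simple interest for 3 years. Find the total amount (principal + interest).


Total amount formula: A = P(1 + rt) = P + P·r·t
Interest: I = P × r × t = $19,000.00 × 0.06 × 3 = $3,420.00
A = P + I = $19,000.00 + $3,420.00 = $22,420.00

A = P + I = P(1 + rt) = $22,420.00


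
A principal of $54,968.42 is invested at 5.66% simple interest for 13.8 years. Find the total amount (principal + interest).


Total amount formula: A = P(1 + rt) = P + P·r·t
Interest: I = P × r × t = $54,968.42 × 0.0566 × 13.8 = $42,934.73
A = P + I = $54,968.42 + $42,934.73 = $97,903.15

A = P + I = P(1 + rt) = $97,903.15


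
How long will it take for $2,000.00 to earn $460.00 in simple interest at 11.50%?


Rearrange the simple interest formula for t:
I = P × r × t  ⇒  t = I / (P × r)
t = $460.00 / ($2,000.00 × 0.115)
t = 2

t = I/(P×r) = 2 years


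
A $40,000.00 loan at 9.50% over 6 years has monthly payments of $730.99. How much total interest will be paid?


Total paid over the life of the loan = PMT × n.
Total paid = $730.99 × 72 = $52,631.28
Total interest = total paid − principal = $52,631.28 − $40,000.00 = $12,631.28

Total interest = (PMT × n) - PV = $12,631.28


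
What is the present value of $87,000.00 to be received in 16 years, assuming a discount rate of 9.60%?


Present value formula: PV = FV / (1 + r)^t
PV = $87,000.00 / (1 + 0.096)^16
PV = $87,000.00 / 4.334798
PV = $20,070.14

PV = FV / (1 + r)^t = $20,070.14


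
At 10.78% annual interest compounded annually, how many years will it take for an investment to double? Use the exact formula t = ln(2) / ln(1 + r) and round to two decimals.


Doubling condition: (1 + r)^t = 2
Take ln of both sides: t × ln(1 + r) = ln(2)
t = ln(2) / ln(1 + r)
t = 0.693147 / 0.102376
t = 6.77

t = ln(2) / ln(1 + r) = 6.77 years


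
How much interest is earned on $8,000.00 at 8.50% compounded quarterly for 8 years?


Compound interest earned = final amount − principal.
A = P(1 + r/n)^(nt) = $8,000.00 × (1 + 0.085/4)^(4 × 8) = $15,678.92
Interest = A − P = $15,678.92 − $8,000.00 = $7,678.92

Interest = A - P = $7,678.92


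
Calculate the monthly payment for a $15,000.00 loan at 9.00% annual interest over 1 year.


Loan payment formula: PMT = PV × r / (1 − (1 + r)^(−n))
Monthly rate r = 0.09/12 = 0.0075, n = 12 months
Denominator: 1 − (1 + 0.09/12)^(−12) = 0.085762
PMT = $15,000.00 × (0.09/12) / 0.085762
PMT = $1,311.77 per month

PMT = PV × r / (1-(1+r)^(-n)) = $1,311.77/month


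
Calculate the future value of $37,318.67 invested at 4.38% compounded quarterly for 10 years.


Compound interest formula: A = P(1 + r/n)^(nt)
A = $37,318.67 × (1 + 0.0438/4)^(4 × 10)
Growth factor: (1 + 0.0438/4)^40 = 1.545920
A = $37,318.67 × 1.545920
A = $57,691.68

A = P(1 + r/n)^(nt) = $57,691.68


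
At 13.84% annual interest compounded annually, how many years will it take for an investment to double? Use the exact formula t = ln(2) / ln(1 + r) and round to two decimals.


Doubling condition: (1 + r)^t = 2
Take ln of both sides: t × ln(1 + r) = ln(2)
t = ln(2) / ln(1 + r)
t = 0.693147 / 0.129624
t = 5.35

t = ln(2) / ln(1 + r) = 5.35 years


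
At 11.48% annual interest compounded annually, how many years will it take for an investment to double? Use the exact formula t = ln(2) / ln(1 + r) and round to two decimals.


Doubling condition: (1 + r)^t = 2
Take ln of both sides: t × ln(1 + r) = ln(2)
t = ln(2) / ln(1 + r)
t = 0.693147 / 0.108675
t = 6.38

t = ln(2) / ln(1 + r) = 6.38 years


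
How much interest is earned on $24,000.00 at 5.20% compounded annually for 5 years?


Compound interest earned = final amount − principal.
A = P(1 + r/n)^(nt) = $24,000.00 × (1 + 0.052/1)^(1 × 5) = $30,923.59
Interest = A − P = $30,923.59 − $24,000.00 = $6,923.59

Interest = A - P = $6,923.59


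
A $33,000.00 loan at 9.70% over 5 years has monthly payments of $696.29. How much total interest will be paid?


Total paid over the life of the loan = PMT × n.
Total paid = $696.29 × 60 = $41,777.40
Total interest = total paid − principal = $41,777.40 − $33,000.00 = $8,777.40

Total interest = (PMT × n) - PV = $8,777.40


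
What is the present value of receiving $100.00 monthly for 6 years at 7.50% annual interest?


Present value of an ordinary annuity: PV = PMT × (1 − (1 + r)^(−n)) / r
Monthly rate r = 0.075/12 = 0.00625, n = 72
PV = $100.00 × (1 − (1 + 0.075/12)^(−72)) / (0.075/12)
PV = $100.00 × 57.836524
PV = $5,783.65

PV = PMT × (1-(1+r)^(-n))/r = $5,783.65


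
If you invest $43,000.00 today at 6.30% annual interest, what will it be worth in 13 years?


Future value formula: FV = PV × (1 + r)^t
FV = $43,000.00 × (1 + 0.063)^13
FV = $43,000.00 × 2.2127505
FV = $95,148.27

FV = PV × (1 + r)^t = $95,148.27


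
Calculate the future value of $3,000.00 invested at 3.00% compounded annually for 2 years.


Compound interest formula: A = P(1 + r/n)^(nt)
A = $3,000.00 × (1 + 0.03/1)^(1 × 2)
Growth factor: (1 + 0.03/1)^2 = 1.060900
A = $3,000.00 × 1.060900
A = $3,182.70

A = P(1 + r/n)^(nt) = $3,182.70


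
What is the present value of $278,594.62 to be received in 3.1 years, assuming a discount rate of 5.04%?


Present value formula: PV = FV / (1 + r)^t
PV = $278,594.62 / (1 + 0.0504)^3.1
PV = $278,594.62 / 1.1646612
PV = $239,206.58

PV = FV / (1 + r)^t = $239,206.58


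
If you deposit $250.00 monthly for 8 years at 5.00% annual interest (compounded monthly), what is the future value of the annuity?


Future value of an ordinary annuity: FV = PMT × ((1 + r)^n − 1) / r
Monthly rate r = 0.05/12 ≈ 0.00416667, n = 96
FV = $250.00 × ((1 + 0.05/12)^96 − 1) / (0.05/12)
FV = $250.00 × 117.740512
FV = $29,435.13

FV = PMT × ((1+r)^n - 1)/r = $29,435.13


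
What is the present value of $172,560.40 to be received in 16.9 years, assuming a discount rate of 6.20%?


Present value formula: PV = FV / (1 + r)^t
PV = $172,560.40 / (1 + 0.062)^16.9
PV = $172,560.40 / 2.7637855
PV = $62,436.25

PV = FV / (1 + r)^t = $62,436.25


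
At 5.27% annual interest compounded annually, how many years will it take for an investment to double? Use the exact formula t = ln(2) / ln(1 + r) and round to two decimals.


Doubling condition: (1 + r)^t = 2
Take ln of both sides: t × ln(1 + r) = ln(2)
t = ln(2) / ln(1 + r)
t = 0.693147 / 0.051358
t = 13.50

t = ln(2) / ln(1 + r) = 13.50 years


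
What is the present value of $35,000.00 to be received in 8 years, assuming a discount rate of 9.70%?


Present value formula: PV = FV / (1 + r)^t
PV = $35,000.00 / (1 + 0.097)^8
PV = $35,000.00 / 2.097264
PV = $16,688.41

PV = FV / (1 + r)^t = $16,688.41


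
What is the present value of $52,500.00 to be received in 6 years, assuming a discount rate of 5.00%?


Present value formula: PV = FV / (1 + r)^t
PV = $52,500.00 / (1 + 0.05)^6
PV = $52,500.00 / 1.3400956
PV = $39,176.31

PV = FV / (1 + r)^t = $39,176.31


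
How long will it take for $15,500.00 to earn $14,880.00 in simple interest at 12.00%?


Rearrange the simple interest formula for t:
I = P × r × t  ⇒  t = I / (P × r)
t = $14,880.00 / ($15,500.00 × 0.12)
t = 8

t = I/(P×r) = 8 years


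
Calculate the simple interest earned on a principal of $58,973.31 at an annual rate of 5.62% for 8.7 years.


Simple interest formula: I = P × r × t
I = $58,973.31 × 0.0562 × 8.7
I = $28,834.41

I = P × r × t = $28,834.41


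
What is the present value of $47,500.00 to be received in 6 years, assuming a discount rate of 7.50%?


Present value formula: PV = FV / (1 + r)^t
PV = $47,500.00 / (1 + 0.075)^6
PV = $47,500.00 / 1.5433015
PV = $30,778.17

PV = FV / (1 + r)^t = $30,778.17


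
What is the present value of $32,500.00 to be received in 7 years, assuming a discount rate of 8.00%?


Present value formula: PV = FV / (1 + r)^t
PV = $32,500.00 / (1 + 0.08)^7
PV = $32,500.00 / 1.713824
PV = $18,963.44

PV = FV / (1 + r)^t = $18,963.44


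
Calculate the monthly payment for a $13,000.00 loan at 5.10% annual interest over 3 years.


Loan payment formula: PMT = PV × r / (1 − (1 + r)^(−n))
Monthly rate r = 0.051/12 = 0.00425, n = 36 months
Denominator: 1 − (1 + 0.051/12)^(−36) = 0.141592
PMT = $13,000.00 × (0.051/12) / 0.141592
PMT = $390.21 per month

PMT = PV × r / (1-(1+r)^(-n)) = $390.21/month


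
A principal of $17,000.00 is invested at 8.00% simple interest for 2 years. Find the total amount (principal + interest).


Total amount formula: A = P(1 + rt) = P + P·r·t
Interest: I = P × r × t = $17,000.00 × 0.08 × 2 = $2,720.00
A = P + I = $17,000.00 + $2,720.00 = $19,720.00

A = P + I = P(1 + rt) = $19,720.00


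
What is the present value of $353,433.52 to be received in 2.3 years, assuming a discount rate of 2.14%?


Present value formula: PV = FV / (1 + r)^t
PV = $353,433.52 / (1 + 0.0214)^2.3
PV = $353,433.52 / 1.04990611
PV = $336,633.45

PV = FV / (1 + r)^t = $336,633.45


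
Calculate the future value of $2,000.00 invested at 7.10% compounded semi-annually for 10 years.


Compound interest formula: A = P(1 + r/n)^(nt)
A = $2,000.00 × (1 + 0.071/2)^(2 × 10)
Growth factor: (1 + 0.071/2)^20 = 2.009102
A = $2,000.00 × 2.009102
A = $4,018.20

A = P(1 + r/n)^(nt) = $4,018.20


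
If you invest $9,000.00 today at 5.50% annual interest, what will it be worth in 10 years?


Future value formula: FV = PV × (1 + r)^t
FV = $9,000.00 × (1 + 0.055)^10
FV = $9,000.00 × 1.708144
FV = $15,373.30

FV = PV × (1 + r)^t = $15,373.30


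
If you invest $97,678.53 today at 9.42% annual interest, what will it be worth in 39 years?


Future value formula: FV = PV × (1 + r)^t
FV = $97,678.53 × (1 + 0.0942)^39
FV = $97,678.53 × 33.47894063
FV = $3,270,173.71

FV = PV × (1 + r)^t = $3,270,173.71


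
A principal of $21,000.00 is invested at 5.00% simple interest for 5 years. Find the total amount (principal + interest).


Total amount formula: A = P(1 + rt) = P + P·r·t
Interest: I = P × r × t = $21,000.00 × 0.05 × 5 = $5,250.00
A = P + I = $21,000.00 + $5,250.00 = $26,250.00

A = P + I = P(1 + rt) = $26,250.00


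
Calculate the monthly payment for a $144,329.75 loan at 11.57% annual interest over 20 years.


Loan payment formula: PMT = PV × r / (1 − (1 + r)^(−n))
Monthly rate r = 0.1157/12 ≈ 0.00964167, n = 240 months
Denominator: 1 − (1 + 0.1157/12)^(−240) = 0.900033
PMT = $144,329.75 × (0.1157/12) / 0.900033
PMT = $1,546.14 per month

PMT = PV × r / (1-(1+r)^(-n)) = $1,546.14/month


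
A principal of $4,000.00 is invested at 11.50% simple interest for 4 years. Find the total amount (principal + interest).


Total amount formula: A = P(1 + rt) = P + P·r·t
Interest: I = P × r × t = $4,000.00 × 0.115 × 4 = $1,840.00
A = P + I = $4,000.00 + $1,840.00 = $5,840.00

A = P + I = P(1 + rt) = $5,840.00


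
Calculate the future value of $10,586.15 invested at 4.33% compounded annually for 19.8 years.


Compound interest formula: A = P(1 + r/n)^(nt)
A = $10,586.15 × (1 + 0.0433/1)^(1 × 19.8)
Growth factor: (1 + 0.0433/1)^19.8 = 2.3147405
A = $10,586.15 × 2.3147405
A = $24,504.19

A = P(1 + r/n)^(nt) = $24,504.19


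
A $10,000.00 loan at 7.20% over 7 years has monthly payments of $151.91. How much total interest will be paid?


Total paid over the life of the loan = PMT × n.
Total paid = $151.91 × 84 = $12,760.44
Total interest = total paid − principal = $12,760.44 − $10,000.00 = $2,760.44

Total interest = (PMT × n) - PV = $2,760.44


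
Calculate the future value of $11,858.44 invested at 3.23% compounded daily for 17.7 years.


Compound interest formula: A = P(1 + r/n)^(nt)
A = $11,858.44 × (1 + 0.0323/365)^(365 × 17.7)
Growth factor: (1 + 0.0323/365)^6460.5 = 1.77124857
A = $11,858.44 × 1.77124857
A = $21,004.24

A = P(1 + r/n)^(nt) = $21,004.24


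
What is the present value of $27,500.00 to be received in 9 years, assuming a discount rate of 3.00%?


Present value formula: PV = FV / (1 + r)^t
PV = $27,500.00 / (1 + 0.03)^9
PV = $27,500.00 / 1.304773
PV = $21,076.46

PV = FV / (1 + r)^t = $21,076.46


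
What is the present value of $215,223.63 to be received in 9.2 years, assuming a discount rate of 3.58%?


Present value formula: PV = FV / (1 + r)^t
PV = $215,223.63 / (1 + 0.0358)^9.2
PV = $215,223.63 / 1.3820964
PV = $155,722.59

PV = FV / (1 + r)^t = $155,722.59


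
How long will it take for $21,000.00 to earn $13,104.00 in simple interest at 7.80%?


Rearrange the simple interest formula for t:
I = P × r × t  ⇒  t = I / (P × r)
t = $13,104.00 / ($21,000.00 × 0.078)
t = 8

t = I/(P×r) = 8 years


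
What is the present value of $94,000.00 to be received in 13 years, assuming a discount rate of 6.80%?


Present value formula: PV = FV / (1 + r)^t
PV = $94,000.00 / (1 + 0.068)^13
PV = $94,000.00 / 2.3519403
PV = $39,967.00

PV = FV / (1 + r)^t = $39,967.00


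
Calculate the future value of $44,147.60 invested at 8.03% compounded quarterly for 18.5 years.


Compound interest formula: A = P(1 + r/n)^(nt)
A = $44,147.60 × (1 + 0.0803/4)^(4 × 18.5)
Growth factor: (1 + 0.0803/4)^74 = 4.352870
A = $44,147.60 × 4.352870
A = $192,168.76

A = P(1 + r/n)^(nt) = $192,168.76


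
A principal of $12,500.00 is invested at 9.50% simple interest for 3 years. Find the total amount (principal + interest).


Total amount formula: A = P(1 + rt) = P + P·r·t
Interest: I = P × r × t = $12,500.00 × 0.095 × 3 = $3,562.50
A = P + I = $12,500.00 + $3,562.50 = $16,062.50

A = P + I = P(1 + rt) = $16,062.50


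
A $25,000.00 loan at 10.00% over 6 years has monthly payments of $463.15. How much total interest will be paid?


Total paid over the life of the loan = PMT × n.
Total paid = $463.15 × 72 = $33,346.80
Total interest = total paid − principal = $33,346.80 − $25,000.00 = $8,346.80

Total interest = (PMT × n) - PV = $8,346.80


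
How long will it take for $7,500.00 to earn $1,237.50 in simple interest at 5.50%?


Rearrange the simple interest formula for t:
I = P × r × t  ⇒  t = I / (P × r)
t = $1,237.50 / ($7,500.00 × 0.055)
t = 3

t = I/(P×r) = 3 years


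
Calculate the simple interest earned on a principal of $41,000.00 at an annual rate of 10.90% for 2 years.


Simple interest formula: I = P × r × t
I = $41,000.00 × 0.109 × 2
I = $8,938.00

I = P × r × t = $8,938.00


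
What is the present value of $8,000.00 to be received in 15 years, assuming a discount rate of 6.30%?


Present value formula: PV = FV / (1 + r)^t
PV = $8,000.00 / (1 + 0.063)^15
PV = $8,000.00 / 2.500339
PV = $3,199.57

PV = FV / (1 + r)^t = $3,199.57


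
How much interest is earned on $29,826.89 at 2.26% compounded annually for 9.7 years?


Compound interest earned = final amount − principal.
A = P(1 + r/n)^(nt) = $29,826.89 × (1 + 0.0226/1)^(1 × 9.7) = $37,047.09
Interest = A − P = $37,047.09 − $29,826.89 = $7,220.20

Interest = A - P = $7,220.20


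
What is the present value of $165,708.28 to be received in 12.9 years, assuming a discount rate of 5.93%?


Present value formula: PV = FV / (1 + r)^t
PV = $165,708.28 / (1 + 0.0593)^12.9
PV = $165,708.28 / 2.1025423
PV = $78,813.29

PV = FV / (1 + r)^t = $78,813.29


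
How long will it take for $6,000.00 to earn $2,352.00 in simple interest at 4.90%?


Rearrange the simple interest formula for t:
I = P × r × t  ⇒  t = I / (P × r)
t = $2,352.00 / ($6,000.00 × 0.049)
t = 8

t = I/(P×r) = 8 years


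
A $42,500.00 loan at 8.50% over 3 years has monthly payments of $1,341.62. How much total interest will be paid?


Total paid over the life of the loan = PMT × n.
Total paid = $1,341.62 × 36 = $48,298.32
Total interest = total paid − principal = $48,298.32 − $42,500.00 = $5,798.32

Total interest = (PMT × n) - PV = $5,798.32


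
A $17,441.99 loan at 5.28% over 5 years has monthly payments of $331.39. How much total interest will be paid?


Total paid over the life of the loan = PMT × n.
Total paid = $331.39 × 60 = $19,883.40
Total interest = total paid − principal = $19,883.40 − $17,441.99 = $2,441.41

Total interest = (PMT × n) - PV = $2,441.41


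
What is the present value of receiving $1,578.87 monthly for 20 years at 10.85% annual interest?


Present value of an ordinary annuity: PV = PMT × (1 − (1 + r)^(−n)) / r
Monthly rate r = 0.1085/12 ≈ 0.00904167, n = 240
PV = $1,578.87 × (1 − (1 + 0.1085/12)^(−240)) / (0.1085/12)
PV = $1,578.87 × 97.847396
PV = $154,488.32

PV = PMT × (1-(1+r)^(-n))/r = $154,488.32


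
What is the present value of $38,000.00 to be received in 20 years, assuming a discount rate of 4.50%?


Present value formula: PV = FV / (1 + r)^t
PV = $38,000.00 / (1 + 0.045)^20
PV = $38,000.00 / 2.411714
PV = $15,756.43

PV = FV / (1 + r)^t = $15,756.43


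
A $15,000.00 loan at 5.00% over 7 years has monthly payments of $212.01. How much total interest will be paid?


Total paid over the life of the loan = PMT × n.
Total paid = $212.01 × 84 = $17,808.84
Total interest = total paid − principal = $17,808.84 − $15,000.00 = $2,808.84

Total interest = (PMT × n) - PV = $2,808.84


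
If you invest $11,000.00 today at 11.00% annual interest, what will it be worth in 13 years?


Future value formula: FV = PV × (1 + r)^t
FV = $11,000.00 × (1 + 0.11)^13
FV = $11,000.00 × 3.883280
FV = $42,716.08

FV = PV × (1 + r)^t = $42,716.08


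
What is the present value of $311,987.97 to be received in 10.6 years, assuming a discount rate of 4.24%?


Present value formula: PV = FV / (1 + r)^t
PV = $311,987.97 / (1 + 0.0424)^10.6
PV = $311,987.97 / 1.55297573
PV = $200,896.87

PV = FV / (1 + r)^t = $200,896.87


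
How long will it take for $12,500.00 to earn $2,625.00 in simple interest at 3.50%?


Rearrange the simple interest formula for t:
I = P × r × t  ⇒  t = I / (P × r)
t = $2,625.00 / ($12,500.00 × 0.035)
t = 6

t = I/(P×r) = 6 years


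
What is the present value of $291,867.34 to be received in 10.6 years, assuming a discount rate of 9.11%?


Present value formula: PV = FV / (1 + r)^t
PV = $291,867.34 / (1 + 0.0911)^10.6
PV = $291,867.34 / 2.5197897
PV = $115,830.04

PV = FV / (1 + r)^t = $115,830.04


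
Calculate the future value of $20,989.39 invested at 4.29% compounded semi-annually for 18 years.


Compound interest formula: A = P(1 + r/n)^(nt)
A = $20,989.39 × (1 + 0.0429/2)^(2 × 18)
Growth factor: (1 + 0.0429/2)^36 = 2.146921
A = $20,989.39 × 2.146921
A = $45,062.56

A = P(1 + r/n)^(nt) = $45,062.56


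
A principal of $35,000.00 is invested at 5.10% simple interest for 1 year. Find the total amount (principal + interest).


Total amount formula: A = P(1 + rt) = P + P·r·t
Interest: I = P × r × t = $35,000.00 × 0.051 × 1 = $1,785.00
A = P + I = $35,000.00 + $1,785.00 = $36,785.00

A = P + I = P(1 + rt) = $36,785.00


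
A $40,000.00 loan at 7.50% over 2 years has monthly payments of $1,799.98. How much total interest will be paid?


Total paid over the life of the loan = PMT × n.
Total paid = $1,799.98 × 24 = $43,199.52
Total interest = total paid − principal = $43,199.52 − $40,000.00 = $3,199.52

Total interest = (PMT × n) - PV = $3,199.52


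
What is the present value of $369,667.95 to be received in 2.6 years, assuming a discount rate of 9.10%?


Present value formula: PV = FV / (1 + r)^t
PV = $369,667.95 / (1 + 0.091)^2.6
PV = $369,667.95 / 1.2541352
PV = $294,759.25

PV = FV / (1 + r)^t = $294,759.25


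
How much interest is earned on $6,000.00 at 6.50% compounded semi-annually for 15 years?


Compound interest earned = final amount − principal.
A = P(1 + r/n)^(nt) = $6,000.00 × (1 + 0.065/2)^(2 × 15) = $15,662.21
Interest = A − P = $15,662.21 − $6,000.00 = $9,662.21

Interest = A - P = $9,662.21


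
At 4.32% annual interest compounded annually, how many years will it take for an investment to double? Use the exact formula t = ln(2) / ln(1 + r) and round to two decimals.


Doubling condition: (1 + r)^t = 2
Take ln of both sides: t × ln(1 + r) = ln(2)
t = ln(2) / ln(1 + r)
t = 0.693147 / 0.042293
t = 16.39

t = ln(2) / ln(1 + r) = 16.39 years


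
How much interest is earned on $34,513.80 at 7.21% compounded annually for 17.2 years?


Compound interest earned = final amount − principal.
A = P(1 + r/n)^(nt) = $34,513.80 × (1 + 0.0721/1)^(1 × 17.2) = $114,298.33
Interest = A − P = $114,298.33 − $34,513.80 = $79,784.53

Interest = A - P = $79,784.53


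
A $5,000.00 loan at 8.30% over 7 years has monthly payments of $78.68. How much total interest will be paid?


Total paid over the life of the loan = PMT × n.
Total paid = $78.68 × 84 = $6,609.12
Total interest = total paid − principal = $6,609.12 − $5,000.00 = $1,609.12

Total interest = (PMT × n) - PV = $1,609.12
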